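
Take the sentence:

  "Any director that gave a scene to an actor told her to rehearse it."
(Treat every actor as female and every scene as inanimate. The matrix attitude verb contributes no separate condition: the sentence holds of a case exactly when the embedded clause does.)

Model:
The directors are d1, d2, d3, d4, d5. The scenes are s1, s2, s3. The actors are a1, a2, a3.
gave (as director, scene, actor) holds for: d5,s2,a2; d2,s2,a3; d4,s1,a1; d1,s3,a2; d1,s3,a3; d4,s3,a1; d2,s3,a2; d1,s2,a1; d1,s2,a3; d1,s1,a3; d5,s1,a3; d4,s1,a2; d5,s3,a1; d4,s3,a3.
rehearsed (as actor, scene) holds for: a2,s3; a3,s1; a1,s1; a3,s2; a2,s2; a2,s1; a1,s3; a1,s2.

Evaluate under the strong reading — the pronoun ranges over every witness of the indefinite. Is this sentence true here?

False

"her" takes "an actor" as antecedent and "it" takes "a scene"; both are donkey pronouns co-varying with the restrictor.
Strong reading: for every (d,s,a) with gave(d,s,a), rehearsed(a,s).
Restrictor triples: (d1,s1,a3)→rehearsed(a3,s1) ✓  (d1,s2,a1)→rehearsed(a1,s2) ✓  (d1,s2,a3)→rehearsed(a3,s2) ✓  (d1,s3,a2)→rehearsed(a2,s3) ✓  (d1,s3,a3)→rehearsed(a3,s3) ✗  (d2,s2,a3)→rehearsed(a3,s2) ✓  (d2,s3,a2)→rehearsed(a2,s3) ✓  (d4,s1,a1)→rehearsed(a1,s1) ✓  (d4,s1,a2)→rehearsed(a2,s1) ✓  (d4,s3,a1)→rehearsed(a1,s3) ✓  (d4,s3,a3)→rehearsed(a3,s3) ✗  (d5,s1,a3)→rehearsed(a3,s1) ✓  (d5,s2,a2)→rehearsed(a2,s2) ✓  (d5,s3,a1)→rehearsed(a1,s3) ✓
Counterexample: (d1,s3,a3) — rehearsed(a3,s3) does not hold.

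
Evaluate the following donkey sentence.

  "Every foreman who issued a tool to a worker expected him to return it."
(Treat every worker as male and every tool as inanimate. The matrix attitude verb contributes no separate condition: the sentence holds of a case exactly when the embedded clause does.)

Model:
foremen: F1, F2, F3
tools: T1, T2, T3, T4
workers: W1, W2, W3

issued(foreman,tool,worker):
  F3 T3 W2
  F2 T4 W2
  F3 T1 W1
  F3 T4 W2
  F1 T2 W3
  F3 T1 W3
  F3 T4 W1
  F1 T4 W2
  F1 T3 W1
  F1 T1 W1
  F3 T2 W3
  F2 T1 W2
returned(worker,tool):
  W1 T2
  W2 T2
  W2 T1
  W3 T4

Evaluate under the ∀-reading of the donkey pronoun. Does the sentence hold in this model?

"him" takes "a worker" as antecedent and "it" takes "a tool"; both are donkey pronouns co-varying with the restrictor.
Strong reading: for every (f,t,w) with issued(f,t,w), returned(w,t).
Restrictor triples: (F1,T1,W1)→returned(W1,T1) ✗  (F1,T2,W3)→returned(W3,T2) ✗  (F1,T3,W1)→returned(W1,T3) ✗  (F1,T4,W2)→returned(W2,T4) ✗  (F2,T1,W2)→returned(W2,T1) ✓  (F2,T4,W2)→returned(W2,T4) ✗  (F3,T1,W1)→returned(W1,T1) ✗  (F3,T1,W3)→returned(W3,T1) ✗  (F3,T2,W3)→returned(W3,T2) ✗  (F3,T3,W2)→returned(W2,T3) ✗  (F3,T4,W1)→returned(W1,T4) ✗  (F3,T4,W2)→returned(W2,T4) ✗
Counterexample: (F1,T1,W1) — returned(W1,T1) does not hold.

False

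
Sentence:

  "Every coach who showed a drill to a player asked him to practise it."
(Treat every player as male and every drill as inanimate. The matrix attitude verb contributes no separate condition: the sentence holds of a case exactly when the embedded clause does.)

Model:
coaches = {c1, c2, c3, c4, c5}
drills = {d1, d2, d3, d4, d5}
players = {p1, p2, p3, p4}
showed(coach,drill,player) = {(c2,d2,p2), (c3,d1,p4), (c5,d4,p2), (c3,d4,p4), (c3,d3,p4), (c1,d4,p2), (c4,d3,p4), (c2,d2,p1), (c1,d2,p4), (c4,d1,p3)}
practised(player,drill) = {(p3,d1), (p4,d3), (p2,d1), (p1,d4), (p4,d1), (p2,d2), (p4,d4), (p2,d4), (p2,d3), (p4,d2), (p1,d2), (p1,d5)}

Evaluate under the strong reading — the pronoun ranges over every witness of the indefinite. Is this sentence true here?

True

"him" takes "a player" as antecedent and "it" takes "a drill"; both are donkey pronouns co-varying with the restrictor.
Strong reading: for every (c,d,p) with showed(c,d,p), practised(p,d).
Restrictor triples: (c1,d2,p4)→practised(p4,d2) ✓  (c1,d4,p2)→practised(p2,d4) ✓  (c2,d2,p1)→practised(p1,d2) ✓  (c2,d2,p2)→practised(p2,d2) ✓  (c3,d1,p4)→practised(p4,d1) ✓  (c3,d3,p4)→practised(p4,d3) ✓  (c3,d4,p4)→practised(p4,d4) ✓  (c4,d1,p3)→practised(p3,d1) ✓  (c4,d3,p4)→practised(p4,d3) ✓  (c5,d4,p2)→practised(p2,d4) ✓
Every restrictor triple satisfies the scope.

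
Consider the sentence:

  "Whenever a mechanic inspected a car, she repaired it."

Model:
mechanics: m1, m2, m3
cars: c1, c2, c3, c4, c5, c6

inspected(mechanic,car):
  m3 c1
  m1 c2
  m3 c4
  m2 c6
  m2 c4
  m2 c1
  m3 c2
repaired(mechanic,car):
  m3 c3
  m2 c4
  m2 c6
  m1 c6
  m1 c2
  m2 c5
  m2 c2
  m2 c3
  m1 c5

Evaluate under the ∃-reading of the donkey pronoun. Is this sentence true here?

"it" takes "a car" as antecedent — a donkey pronoun bound across the clause boundary.
Weak reading: every mechanic m with some inspected-car has at least one inspected-car c such that repaired(m,c).
Per mechanic: m1:✓  m2:✓  m3:✗
m3 has no witness among its inspected-cars.

False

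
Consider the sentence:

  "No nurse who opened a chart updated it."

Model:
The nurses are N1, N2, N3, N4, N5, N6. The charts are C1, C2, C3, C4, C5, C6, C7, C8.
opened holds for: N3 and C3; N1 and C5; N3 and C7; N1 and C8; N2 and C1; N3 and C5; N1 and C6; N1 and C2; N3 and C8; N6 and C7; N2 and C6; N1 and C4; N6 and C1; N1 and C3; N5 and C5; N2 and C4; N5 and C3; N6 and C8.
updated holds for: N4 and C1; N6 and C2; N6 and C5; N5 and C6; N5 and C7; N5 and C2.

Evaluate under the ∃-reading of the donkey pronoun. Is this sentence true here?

"it" takes "a chart" as antecedent — a donkey pronoun bound across the clause boundary.
Truth condition: for no (n,c) with opened(n,c) does updated(n,c) hold.
Restrictor pairs — does the scope hold? (N1,C2):fails  (N1,C3):fails  (N1,C4):fails  (N1,C5):fails  (N1,C6):fails  (N1,C8):fails  (N2,C1):fails  (N2,C4):fails  (N2,C6):fails  (N3,C3):fails  (N3,C5):fails  (N3,C7):fails  (N3,C8):fails  (N5,C3):fails  (N5,C5):fails  (N6,C1):fails  (N6,C7):fails  (N6,C8):fails
Scope holds for no restrictor pair, so the sentence is true.

True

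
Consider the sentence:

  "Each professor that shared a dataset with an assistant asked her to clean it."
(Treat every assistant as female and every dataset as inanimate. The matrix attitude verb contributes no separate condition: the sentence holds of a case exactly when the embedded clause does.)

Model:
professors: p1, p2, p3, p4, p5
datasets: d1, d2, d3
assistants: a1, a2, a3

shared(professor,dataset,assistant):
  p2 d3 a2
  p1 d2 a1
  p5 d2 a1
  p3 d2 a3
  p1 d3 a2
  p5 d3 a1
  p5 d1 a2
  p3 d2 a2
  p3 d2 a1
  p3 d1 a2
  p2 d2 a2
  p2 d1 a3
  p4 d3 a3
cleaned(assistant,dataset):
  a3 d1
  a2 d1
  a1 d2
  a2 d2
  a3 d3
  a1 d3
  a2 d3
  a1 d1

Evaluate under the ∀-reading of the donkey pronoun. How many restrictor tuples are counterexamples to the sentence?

1

"her" takes "an assistant" as antecedent and "it" takes "a dataset"; both are donkey pronouns co-varying with the restrictor.
Strong reading: for every (p,d,a) with shared(p,d,a), cleaned(a,d).
Restrictor triples: (p1,d2,a1)→cleaned(a1,d2) ✓  (p1,d3,a2)→cleaned(a2,d3) ✓  (p2,d1,a3)→cleaned(a3,d1) ✓  (p2,d2,a2)→cleaned(a2,d2) ✓  (p2,d3,a2)→cleaned(a2,d3) ✓  (p3,d1,a2)→cleaned(a2,d1) ✓  (p3,d2,a1)→cleaned(a1,d2) ✓  (p3,d2,a2)→cleaned(a2,d2) ✓  (p3,d2,a3)→cleaned(a3,d2) ✗  (p4,d3,a3)→cleaned(a3,d3) ✓  (p5,d1,a2)→cleaned(a2,d1) ✓  (p5,d2,a1)→cleaned(a1,d2) ✓  (p5,d3,a1)→cleaned(a1,d3) ✓
Counterexamples (restrictor triples failing the scope): 1.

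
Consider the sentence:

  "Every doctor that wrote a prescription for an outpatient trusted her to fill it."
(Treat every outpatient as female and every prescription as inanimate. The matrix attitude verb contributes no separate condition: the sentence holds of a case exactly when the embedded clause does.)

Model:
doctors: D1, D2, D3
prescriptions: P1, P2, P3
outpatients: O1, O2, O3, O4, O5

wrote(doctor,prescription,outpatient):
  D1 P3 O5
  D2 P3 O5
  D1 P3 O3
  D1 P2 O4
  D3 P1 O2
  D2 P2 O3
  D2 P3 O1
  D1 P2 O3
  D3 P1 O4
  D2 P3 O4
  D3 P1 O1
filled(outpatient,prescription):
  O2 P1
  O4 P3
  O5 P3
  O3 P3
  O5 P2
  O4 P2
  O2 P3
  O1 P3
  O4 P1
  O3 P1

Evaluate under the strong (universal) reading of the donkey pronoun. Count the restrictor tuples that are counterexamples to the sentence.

3

"her" takes "an outpatient" as antecedent and "it" takes "a prescription"; both are donkey pronouns co-varying with the restrictor.
Strong reading: for every (d,p,o) with wrote(d,p,o), filled(o,p).
Restrictor triples: (D1,P2,O3)→filled(O3,P2) ✗  (D1,P2,O4)→filled(O4,P2) ✓  (D1,P3,O3)→filled(O3,P3) ✓  (D1,P3,O5)→filled(O5,P3) ✓  (D2,P2,O3)→filled(O3,P2) ✗  (D2,P3,O1)→filled(O1,P3) ✓  (D2,P3,O4)→filled(O4,P3) ✓  (D2,P3,O5)→filled(O5,P3) ✓  (D3,P1,O1)→filled(O1,P1) ✗  (D3,P1,O2)→filled(O2,P1) ✓  (D3,P1,O4)→filled(O4,P1) ✓
Counterexamples (restrictor triples failing the scope): 3.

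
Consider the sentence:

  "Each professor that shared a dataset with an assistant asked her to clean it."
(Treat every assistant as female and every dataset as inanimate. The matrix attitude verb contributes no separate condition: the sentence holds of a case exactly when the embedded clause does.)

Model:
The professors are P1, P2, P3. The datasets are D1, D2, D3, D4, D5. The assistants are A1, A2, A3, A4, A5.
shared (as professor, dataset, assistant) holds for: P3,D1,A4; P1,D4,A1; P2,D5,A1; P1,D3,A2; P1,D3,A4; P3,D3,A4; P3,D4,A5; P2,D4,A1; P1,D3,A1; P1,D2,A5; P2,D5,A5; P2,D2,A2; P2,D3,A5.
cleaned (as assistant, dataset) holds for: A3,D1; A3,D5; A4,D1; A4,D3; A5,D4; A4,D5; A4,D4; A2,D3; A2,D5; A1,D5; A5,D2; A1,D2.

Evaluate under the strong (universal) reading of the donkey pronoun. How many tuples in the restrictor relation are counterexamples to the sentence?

"her" takes "an assistant" as antecedent and "it" takes "a dataset"; both are donkey pronouns co-varying with the restrictor.
Strong reading: for every (p,d,a) with shared(p,d,a), cleaned(a,d).
Restrictor triples: (P1,D2,A5)→cleaned(A5,D2) ✓  (P1,D3,A1)→cleaned(A1,D3) ✗  (P1,D3,A2)→cleaned(A2,D3) ✓  (P1,D3,A4)→cleaned(A4,D3) ✓  (P1,D4,A1)→cleaned(A1,D4) ✗  (P2,D2,A2)→cleaned(A2,D2) ✗  (P2,D3,A5)→cleaned(A5,D3) ✗  (P2,D4,A1)→cleaned(A1,D4) ✗  (P2,D5,A1)→cleaned(A1,D5) ✓  (P2,D5,A5)→cleaned(A5,D5) ✗  (P3,D1,A4)→cleaned(A4,D1) ✓  (P3,D3,A4)→cleaned(A4,D3) ✓  (P3,D4,A5)→cleaned(A5,D4) ✓
Counterexamples (restrictor triples failing the scope): 6.

6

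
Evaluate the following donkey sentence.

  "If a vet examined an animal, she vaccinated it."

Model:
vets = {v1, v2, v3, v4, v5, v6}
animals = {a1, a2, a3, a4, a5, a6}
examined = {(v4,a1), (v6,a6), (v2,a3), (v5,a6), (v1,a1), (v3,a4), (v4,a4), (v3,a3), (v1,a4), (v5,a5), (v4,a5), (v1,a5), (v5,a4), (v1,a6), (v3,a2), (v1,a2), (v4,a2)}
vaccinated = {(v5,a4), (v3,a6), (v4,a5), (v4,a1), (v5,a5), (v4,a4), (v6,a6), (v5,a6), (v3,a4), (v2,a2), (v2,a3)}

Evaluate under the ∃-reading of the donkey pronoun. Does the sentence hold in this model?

"it" takes "an animal" as antecedent — a donkey pronoun bound across the clause boundary.
Weak reading: every vet v with some examined-animal has at least one examined-animal a such that vaccinated(v,a).
Per vet: v1:✗  v2:✓  v3:✓  v4:✓  v5:✓  v6:✓
v1 has no witness among its examined-animals.

False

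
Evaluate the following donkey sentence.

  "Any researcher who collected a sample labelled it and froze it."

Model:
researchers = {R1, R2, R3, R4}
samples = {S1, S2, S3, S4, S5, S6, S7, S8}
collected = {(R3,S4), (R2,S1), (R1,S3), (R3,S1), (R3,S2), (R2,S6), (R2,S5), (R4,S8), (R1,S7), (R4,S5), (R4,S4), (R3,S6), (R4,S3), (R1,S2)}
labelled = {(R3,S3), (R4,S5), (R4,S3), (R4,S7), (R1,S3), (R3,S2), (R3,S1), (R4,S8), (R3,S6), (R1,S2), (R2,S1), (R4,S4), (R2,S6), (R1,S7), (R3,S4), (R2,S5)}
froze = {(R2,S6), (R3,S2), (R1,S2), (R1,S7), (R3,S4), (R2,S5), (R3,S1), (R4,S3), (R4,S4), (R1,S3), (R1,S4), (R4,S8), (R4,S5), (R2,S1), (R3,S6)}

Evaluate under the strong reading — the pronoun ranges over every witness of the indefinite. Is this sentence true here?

"it" takes "a sample" as antecedent — a donkey pronoun bound across the clause boundary.
Strong reading: for every (r,s) with collected(r,s), labelled(r,s) ∧ froze(r,s).
Restrictor pairs: (R1,S2) ✓  (R1,S3) ✓  (R1,S7) ✓  (R2,S1) ✓  (R2,S5) ✓  (R2,S6) ✓  (R3,S1) ✓  (R3,S2) ✓  (R3,S4) ✓  (R3,S6) ✓  (R4,S3) ✓  (R4,S4) ✓  (R4,S5) ✓  (R4,S8) ✓
Every restrictor pair satisfies the scope.

True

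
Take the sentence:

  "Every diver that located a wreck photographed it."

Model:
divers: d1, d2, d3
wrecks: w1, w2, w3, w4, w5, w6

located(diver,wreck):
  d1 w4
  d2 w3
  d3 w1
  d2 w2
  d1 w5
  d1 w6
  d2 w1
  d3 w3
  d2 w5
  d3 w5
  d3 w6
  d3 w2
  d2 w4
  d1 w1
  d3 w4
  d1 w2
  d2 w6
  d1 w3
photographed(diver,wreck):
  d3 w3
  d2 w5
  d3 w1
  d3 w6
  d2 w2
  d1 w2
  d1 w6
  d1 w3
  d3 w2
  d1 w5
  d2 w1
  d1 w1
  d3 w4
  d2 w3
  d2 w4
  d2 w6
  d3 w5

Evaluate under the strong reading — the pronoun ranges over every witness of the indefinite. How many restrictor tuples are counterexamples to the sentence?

"it" takes "a wreck" as antecedent — a donkey pronoun bound across the clause boundary.
Strong reading: for every (d,w) with located(d,w), photographed(d,w).
Restrictor pairs: (d1,w1) ✓  (d1,w2) ✓  (d1,w3) ✓  (d1,w4) ✗  (d1,w5) ✓  (d1,w6) ✓  (d2,w1) ✓  (d2,w2) ✓  (d2,w3) ✓  (d2,w4) ✓  (d2,w5) ✓  (d2,w6) ✓  (d3,w1) ✓  (d3,w2) ✓  (d3,w3) ✓  (d3,w4) ✓  (d3,w5) ✓  (d3,w6) ✓
Counterexamples (restrictor pairs failing the scope): 1.

1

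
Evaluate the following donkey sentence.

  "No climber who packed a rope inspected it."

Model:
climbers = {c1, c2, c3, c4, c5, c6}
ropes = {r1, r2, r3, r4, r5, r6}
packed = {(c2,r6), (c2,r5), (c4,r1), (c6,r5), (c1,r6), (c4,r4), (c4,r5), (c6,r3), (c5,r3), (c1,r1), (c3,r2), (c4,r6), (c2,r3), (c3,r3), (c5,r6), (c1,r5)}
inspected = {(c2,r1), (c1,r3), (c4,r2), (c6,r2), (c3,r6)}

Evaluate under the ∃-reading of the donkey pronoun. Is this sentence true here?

True

"it" takes "a rope" as antecedent — a donkey pronoun bound across the clause boundary.
Truth condition: for no (c,r) with packed(c,r) does inspected(c,r) hold.
Restrictor pairs — does the scope hold? (c1,r1):fails  (c1,r5):fails  (c1,r6):fails  (c2,r3):fails  (c2,r5):fails  (c2,r6):fails  (c3,r2):fails  (c3,r3):fails  (c4,r1):fails  (c4,r4):fails  (c4,r5):fails  (c4,r6):fails  (c5,r3):fails  (c5,r6):fails  (c6,r3):fails  (c6,r5):fails
Scope holds for no restrictor pair, so the sentence is true.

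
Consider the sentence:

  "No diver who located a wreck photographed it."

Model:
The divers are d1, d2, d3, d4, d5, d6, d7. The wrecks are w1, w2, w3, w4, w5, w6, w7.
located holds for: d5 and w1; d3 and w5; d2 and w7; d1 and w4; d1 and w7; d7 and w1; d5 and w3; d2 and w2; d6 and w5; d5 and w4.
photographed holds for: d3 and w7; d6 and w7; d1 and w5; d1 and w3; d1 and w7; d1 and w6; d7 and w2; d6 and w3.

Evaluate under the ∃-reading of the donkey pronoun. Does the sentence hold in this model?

"it" takes "a wreck" as antecedent — a donkey pronoun bound across the clause boundary.
Truth condition: for no (d,w) with located(d,w) does photographed(d,w) hold.
Restrictor pairs — does the scope hold? (d1,w4):fails  (d1,w7):holds  (d2,w2):fails  (d2,w7):fails  (d3,w5):fails  (d5,w1):fails  (d5,w3):fails  (d5,w4):fails  (d6,w5):fails  (d7,w1):fails
Scope holds for 1 pair(s), so the sentence is false.

False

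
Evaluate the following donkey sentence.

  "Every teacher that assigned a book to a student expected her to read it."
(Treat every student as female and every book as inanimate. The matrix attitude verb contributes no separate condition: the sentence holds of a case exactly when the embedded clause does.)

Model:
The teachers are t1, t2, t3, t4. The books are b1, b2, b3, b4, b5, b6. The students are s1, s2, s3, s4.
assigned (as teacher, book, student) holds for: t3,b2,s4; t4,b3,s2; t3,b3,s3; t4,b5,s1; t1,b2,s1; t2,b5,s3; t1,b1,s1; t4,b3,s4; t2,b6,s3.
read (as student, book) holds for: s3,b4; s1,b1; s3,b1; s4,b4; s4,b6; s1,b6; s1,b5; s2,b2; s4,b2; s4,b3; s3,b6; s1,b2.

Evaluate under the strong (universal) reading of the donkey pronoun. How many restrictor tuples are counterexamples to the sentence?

"her" takes "a student" as antecedent and "it" takes "a book"; both are donkey pronouns co-varying with the restrictor.
Strong reading: for every (t,b,s) with assigned(t,b,s), read(s,b).
Restrictor triples: (t1,b1,s1)→read(s1,b1) ✓  (t1,b2,s1)→read(s1,b2) ✓  (t2,b5,s3)→read(s3,b5) ✗  (t2,b6,s3)→read(s3,b6) ✓  (t3,b2,s4)→read(s4,b2) ✓  (t3,b3,s3)→read(s3,b3) ✗  (t4,b3,s2)→read(s2,b3) ✗  (t4,b3,s4)→read(s4,b3) ✓  (t4,b5,s1)→read(s1,b5) ✓
Counterexamples (restrictor triples failing the scope): 3.

3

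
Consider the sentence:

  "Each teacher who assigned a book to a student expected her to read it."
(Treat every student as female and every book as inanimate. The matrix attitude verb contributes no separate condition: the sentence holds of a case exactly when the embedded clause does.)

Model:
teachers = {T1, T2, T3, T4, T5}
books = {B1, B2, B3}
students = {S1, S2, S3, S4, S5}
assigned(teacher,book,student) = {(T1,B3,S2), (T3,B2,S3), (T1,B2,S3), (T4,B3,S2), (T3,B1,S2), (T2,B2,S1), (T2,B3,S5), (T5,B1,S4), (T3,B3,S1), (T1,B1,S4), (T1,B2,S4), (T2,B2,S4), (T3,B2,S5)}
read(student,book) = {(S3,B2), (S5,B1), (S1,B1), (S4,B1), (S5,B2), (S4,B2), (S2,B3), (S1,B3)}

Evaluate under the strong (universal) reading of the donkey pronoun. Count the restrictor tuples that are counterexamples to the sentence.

"her" takes "a student" as antecedent and "it" takes "a book"; both are donkey pronouns co-varying with the restrictor.
Strong reading: for every (t,b,s) with assigned(t,b,s), read(s,b).
Restrictor triples: (T1,B1,S4)→read(S4,B1) ✓  (T1,B2,S3)→read(S3,B2) ✓  (T1,B2,S4)→read(S4,B2) ✓  (T1,B3,S2)→read(S2,B3) ✓  (T2,B2,S1)→read(S1,B2) ✗  (T2,B2,S4)→read(S4,B2) ✓  (T2,B3,S5)→read(S5,B3) ✗  (T3,B1,S2)→read(S2,B1) ✗  (T3,B2,S3)→read(S3,B2) ✓  (T3,B2,S5)→read(S5,B2) ✓  (T3,B3,S1)→read(S1,B3) ✓  (T4,B3,S2)→read(S2,B3) ✓  (T5,B1,S4)→read(S4,B1) ✓
Counterexamples (restrictor triples failing the scope): 3.

3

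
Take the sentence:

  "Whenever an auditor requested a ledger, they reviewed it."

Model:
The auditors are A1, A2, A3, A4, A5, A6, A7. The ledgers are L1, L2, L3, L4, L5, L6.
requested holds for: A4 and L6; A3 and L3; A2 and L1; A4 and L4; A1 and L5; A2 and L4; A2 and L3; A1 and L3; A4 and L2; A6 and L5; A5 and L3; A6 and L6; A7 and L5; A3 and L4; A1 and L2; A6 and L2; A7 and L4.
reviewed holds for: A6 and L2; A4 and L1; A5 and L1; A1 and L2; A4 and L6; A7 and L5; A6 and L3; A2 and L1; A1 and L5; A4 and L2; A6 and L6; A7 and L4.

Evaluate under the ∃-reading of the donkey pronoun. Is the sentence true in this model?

"it" takes "a ledger" as antecedent — a donkey pronoun bound across the clause boundary.
Weak reading: every auditor a with some requested-ledger has at least one requested-ledger l such that reviewed(a,l).
Per auditor: A1:✓  A2:✓  A3:✗  A4:✓  A5:✗  A6:✓  A7:✓
A3 has no witness among its requested-ledgers.

False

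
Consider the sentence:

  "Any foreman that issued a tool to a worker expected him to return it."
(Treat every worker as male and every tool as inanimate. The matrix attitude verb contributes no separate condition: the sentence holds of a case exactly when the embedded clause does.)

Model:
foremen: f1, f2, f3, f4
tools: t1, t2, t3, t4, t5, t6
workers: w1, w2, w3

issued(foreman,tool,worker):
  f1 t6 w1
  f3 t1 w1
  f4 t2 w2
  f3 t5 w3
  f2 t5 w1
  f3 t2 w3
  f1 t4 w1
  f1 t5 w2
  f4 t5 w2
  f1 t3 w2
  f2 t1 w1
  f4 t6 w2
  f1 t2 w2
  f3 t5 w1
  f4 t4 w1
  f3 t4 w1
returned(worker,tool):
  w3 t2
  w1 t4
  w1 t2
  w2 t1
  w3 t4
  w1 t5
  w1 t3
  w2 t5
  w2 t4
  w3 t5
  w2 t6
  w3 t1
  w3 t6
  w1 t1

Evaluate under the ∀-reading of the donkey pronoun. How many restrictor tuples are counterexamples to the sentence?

4

"him" takes "a worker" as antecedent and "it" takes "a tool"; both are donkey pronouns co-varying with the restrictor.
Strong reading: for every (f,t,w) with issued(f,t,w), returned(w,t).
Restrictor triples: (f1,t2,w2)→returned(w2,t2) ✗  (f1,t3,w2)→returned(w2,t3) ✗  (f1,t4,w1)→returned(w1,t4) ✓  (f1,t5,w2)→returned(w2,t5) ✓  (f1,t6,w1)→returned(w1,t6) ✗  (f2,t1,w1)→returned(w1,t1) ✓  (f2,t5,w1)→returned(w1,t5) ✓  (f3,t1,w1)→returned(w1,t1) ✓  (f3,t2,w3)→returned(w3,t2) ✓  (f3,t4,w1)→returned(w1,t4) ✓  (f3,t5,w1)→returned(w1,t5) ✓  (f3,t5,w3)→returned(w3,t5) ✓  (f4,t2,w2)→returned(w2,t2) ✗  (f4,t4,w1)→returned(w1,t4) ✓  (f4,t5,w2)→returned(w2,t5) ✓  (f4,t6,w2)→returned(w2,t6) ✓
Counterexamples (restrictor triples failing the scope): 4.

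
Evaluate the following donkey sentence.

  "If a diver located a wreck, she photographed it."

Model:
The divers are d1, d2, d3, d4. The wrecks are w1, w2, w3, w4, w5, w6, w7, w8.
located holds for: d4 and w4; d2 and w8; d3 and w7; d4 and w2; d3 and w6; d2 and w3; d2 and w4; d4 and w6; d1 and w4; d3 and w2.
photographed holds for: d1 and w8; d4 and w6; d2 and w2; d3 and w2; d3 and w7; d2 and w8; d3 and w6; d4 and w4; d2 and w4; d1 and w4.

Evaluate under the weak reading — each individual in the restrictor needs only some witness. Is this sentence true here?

True

"it" takes "a wreck" as antecedent — a donkey pronoun bound across the clause boundary.
Weak reading: every diver d with some located-wreck has at least one located-wreck w such that photographed(d,w).
Per diver: d1:✓  d2:✓  d3:✓  d4:✓
Every diver in the restrictor has a witness.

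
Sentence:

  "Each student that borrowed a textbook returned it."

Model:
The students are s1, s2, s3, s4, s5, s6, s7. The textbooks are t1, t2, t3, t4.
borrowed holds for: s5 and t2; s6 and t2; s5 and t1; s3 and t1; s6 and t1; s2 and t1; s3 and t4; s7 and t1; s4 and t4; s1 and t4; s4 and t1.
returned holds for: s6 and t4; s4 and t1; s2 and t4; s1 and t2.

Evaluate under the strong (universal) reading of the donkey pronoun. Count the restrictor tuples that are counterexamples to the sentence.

10

"it" takes "a textbook" as antecedent — a donkey pronoun bound across the clause boundary.
Strong reading: for every (s,t) with borrowed(s,t), returned(s,t).
Restrictor pairs: (s1,t4) ✗  (s2,t1) ✗  (s3,t1) ✗  (s3,t4) ✗  (s4,t1) ✓  (s4,t4) ✗  (s5,t1) ✗  (s5,t2) ✗  (s6,t1) ✗  (s6,t2) ✗  (s7,t1) ✗
Counterexamples (restrictor pairs failing the scope): 10.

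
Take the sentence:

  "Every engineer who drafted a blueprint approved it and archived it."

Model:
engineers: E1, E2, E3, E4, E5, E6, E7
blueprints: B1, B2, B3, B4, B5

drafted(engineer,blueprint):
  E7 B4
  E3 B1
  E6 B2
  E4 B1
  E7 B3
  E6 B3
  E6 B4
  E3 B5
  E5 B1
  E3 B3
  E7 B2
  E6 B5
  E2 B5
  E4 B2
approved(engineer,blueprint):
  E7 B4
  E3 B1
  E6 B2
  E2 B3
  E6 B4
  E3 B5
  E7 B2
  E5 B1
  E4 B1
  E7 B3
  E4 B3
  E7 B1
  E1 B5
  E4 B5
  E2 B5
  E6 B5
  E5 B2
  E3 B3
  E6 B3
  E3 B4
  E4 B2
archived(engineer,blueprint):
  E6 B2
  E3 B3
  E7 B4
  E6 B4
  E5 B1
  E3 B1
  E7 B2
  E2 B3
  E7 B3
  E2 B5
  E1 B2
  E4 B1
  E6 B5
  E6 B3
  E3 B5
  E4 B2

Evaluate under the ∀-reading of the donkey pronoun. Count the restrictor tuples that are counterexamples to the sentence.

0

"it" takes "a blueprint" as antecedent — a donkey pronoun bound across the clause boundary.
Strong reading: for every (e,b) with drafted(e,b), approved(e,b) ∧ archived(e,b).
Restrictor pairs: (E2,B5) ✓  (E3,B1) ✓  (E3,B3) ✓  (E3,B5) ✓  (E4,B1) ✓  (E4,B2) ✓  (E5,B1) ✓  (E6,B2) ✓  (E6,B3) ✓  (E6,B4) ✓  (E6,B5) ✓  (E7,B2) ✓  (E7,B3) ✓  (E7,B4) ✓
Counterexamples (restrictor pairs failing the scope): 0.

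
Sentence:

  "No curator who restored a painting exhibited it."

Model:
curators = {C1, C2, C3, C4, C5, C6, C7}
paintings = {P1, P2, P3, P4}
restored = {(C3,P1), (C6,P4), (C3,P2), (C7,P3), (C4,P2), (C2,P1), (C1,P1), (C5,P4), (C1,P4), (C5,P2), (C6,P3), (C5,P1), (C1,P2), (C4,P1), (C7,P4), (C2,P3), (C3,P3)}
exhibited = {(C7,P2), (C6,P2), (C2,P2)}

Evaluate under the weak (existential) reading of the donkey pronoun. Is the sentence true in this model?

True

"it" takes "a painting" as antecedent — a donkey pronoun bound across the clause boundary.
Truth condition: for no (c,p) with restored(c,p) does exhibited(c,p) hold.
Restrictor pairs — does the scope hold? (C1,P1):fails  (C1,P2):fails  (C1,P4):fails  (C2,P1):fails  (C2,P3):fails  (C3,P1):fails  (C3,P2):fails  (C3,P3):fails  (C4,P1):fails  (C4,P2):fails  (C5,P1):fails  (C5,P2):fails  (C5,P4):fails  (C6,P3):fails  (C6,P4):fails  (C7,P3):fails  (C7,P4):fails
Scope holds for no restrictor pair, so the sentence is true.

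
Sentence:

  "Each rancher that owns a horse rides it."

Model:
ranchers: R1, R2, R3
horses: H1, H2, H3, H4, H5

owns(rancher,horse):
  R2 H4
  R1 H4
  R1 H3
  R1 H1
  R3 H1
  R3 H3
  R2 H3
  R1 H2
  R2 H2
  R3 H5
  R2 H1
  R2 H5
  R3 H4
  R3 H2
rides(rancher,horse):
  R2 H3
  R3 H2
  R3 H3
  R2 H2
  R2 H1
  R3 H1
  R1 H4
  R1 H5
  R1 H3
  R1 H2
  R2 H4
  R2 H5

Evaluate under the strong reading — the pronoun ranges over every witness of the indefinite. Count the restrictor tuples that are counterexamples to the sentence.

"it" takes "a horse" as antecedent — a donkey pronoun bound across the clause boundary.
Strong reading: for every (r,h) with owns(r,h), rides(r,h).
Restrictor pairs: (R1,H1) ✗  (R1,H2) ✓  (R1,H3) ✓  (R1,H4) ✓  (R2,H1) ✓  (R2,H2) ✓  (R2,H3) ✓  (R2,H4) ✓  (R2,H5) ✓  (R3,H1) ✓  (R3,H2) ✓  (R3,H3) ✓  (R3,H4) ✗  (R3,H5) ✗
Counterexamples (restrictor pairs failing the scope): 3.

3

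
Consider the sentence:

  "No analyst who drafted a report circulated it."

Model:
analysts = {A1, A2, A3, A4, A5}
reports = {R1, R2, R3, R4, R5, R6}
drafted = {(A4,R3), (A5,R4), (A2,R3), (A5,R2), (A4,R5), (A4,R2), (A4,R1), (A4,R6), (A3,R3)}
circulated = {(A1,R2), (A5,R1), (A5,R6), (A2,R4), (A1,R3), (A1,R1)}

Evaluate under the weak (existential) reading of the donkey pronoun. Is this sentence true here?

True

"it" takes "a report" as antecedent — a donkey pronoun bound across the clause boundary.
Truth condition: for no (a,r) with drafted(a,r) does circulated(a,r) hold.
Restrictor pairs — does the scope hold? (A2,R3):fails  (A3,R3):fails  (A4,R1):fails  (A4,R2):fails  (A4,R3):fails  (A4,R5):fails  (A4,R6):fails  (A5,R2):fails  (A5,R4):fails
Scope holds for no restrictor pair, so the sentence is true.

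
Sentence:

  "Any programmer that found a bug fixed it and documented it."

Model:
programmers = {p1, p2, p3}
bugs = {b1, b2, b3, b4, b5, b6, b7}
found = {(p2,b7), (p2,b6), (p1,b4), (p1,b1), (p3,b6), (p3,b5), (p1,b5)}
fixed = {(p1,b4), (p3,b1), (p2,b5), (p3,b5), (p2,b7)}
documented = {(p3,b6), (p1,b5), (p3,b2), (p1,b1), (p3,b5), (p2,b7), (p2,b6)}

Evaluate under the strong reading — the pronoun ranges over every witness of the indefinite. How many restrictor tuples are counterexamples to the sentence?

"it" takes "a bug" as antecedent — a donkey pronoun bound across the clause boundary.
Strong reading: for every (p,b) with found(p,b), fixed(p,b) ∧ documented(p,b).
Restrictor pairs: (p1,b1) ✗  (p1,b4) ✗  (p1,b5) ✗  (p2,b6) ✗  (p2,b7) ✓  (p3,b5) ✓  (p3,b6) ✗
Counterexamples (restrictor pairs failing the scope): 5.

5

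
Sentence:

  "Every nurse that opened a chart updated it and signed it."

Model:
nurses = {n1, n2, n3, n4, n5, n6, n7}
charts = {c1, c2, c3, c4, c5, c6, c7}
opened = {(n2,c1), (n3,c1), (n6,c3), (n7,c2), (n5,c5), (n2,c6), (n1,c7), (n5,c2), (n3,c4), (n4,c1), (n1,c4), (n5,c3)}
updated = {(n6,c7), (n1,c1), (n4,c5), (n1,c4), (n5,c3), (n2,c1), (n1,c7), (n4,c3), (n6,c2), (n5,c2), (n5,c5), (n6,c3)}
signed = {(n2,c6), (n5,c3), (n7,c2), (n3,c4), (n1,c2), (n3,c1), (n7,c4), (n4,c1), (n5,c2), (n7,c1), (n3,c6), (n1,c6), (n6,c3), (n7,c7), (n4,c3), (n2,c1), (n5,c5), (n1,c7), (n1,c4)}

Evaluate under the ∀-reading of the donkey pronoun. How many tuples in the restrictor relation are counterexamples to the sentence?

5

"it" takes "a chart" as antecedent — a donkey pronoun bound across the clause boundary.
Strong reading: for every (n,c) with opened(n,c), updated(n,c) ∧ signed(n,c).
Restrictor pairs: (n1,c4) ✓  (n1,c7) ✓  (n2,c1) ✓  (n2,c6) ✗  (n3,c1) ✗  (n3,c4) ✗  (n4,c1) ✗  (n5,c2) ✓  (n5,c3) ✓  (n5,c5) ✓  (n6,c3) ✓  (n7,c2) ✗
Counterexamples (restrictor pairs failing the scope): 5.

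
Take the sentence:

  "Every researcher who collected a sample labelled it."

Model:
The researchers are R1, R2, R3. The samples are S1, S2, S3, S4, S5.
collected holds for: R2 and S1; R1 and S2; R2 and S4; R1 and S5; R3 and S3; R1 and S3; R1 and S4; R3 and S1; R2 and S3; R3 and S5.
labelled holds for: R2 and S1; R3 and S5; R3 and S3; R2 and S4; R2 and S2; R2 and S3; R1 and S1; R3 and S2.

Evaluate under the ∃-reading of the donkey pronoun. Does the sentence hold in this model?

False

"it" takes "a sample" as antecedent — a donkey pronoun bound across the clause boundary.
Weak reading: every researcher r with some collected-sample has at least one collected-sample s such that labelled(r,s).
Per researcher: R1:✗  R2:✓  R3:✓
R1 has no witness among its collected-samples.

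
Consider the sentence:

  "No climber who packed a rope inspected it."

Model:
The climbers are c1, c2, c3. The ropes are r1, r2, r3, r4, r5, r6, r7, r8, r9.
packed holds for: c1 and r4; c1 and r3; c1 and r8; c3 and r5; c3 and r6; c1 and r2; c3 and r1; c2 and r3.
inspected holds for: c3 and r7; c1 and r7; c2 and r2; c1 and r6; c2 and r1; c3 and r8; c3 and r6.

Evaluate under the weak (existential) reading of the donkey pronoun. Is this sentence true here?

False

"it" takes "a rope" as antecedent — a donkey pronoun bound across the clause boundary.
Truth condition: for no (c,r) with packed(c,r) does inspected(c,r) hold.
Restrictor pairs — does the scope hold? (c1,r2):fails  (c1,r3):fails  (c1,r4):fails  (c1,r8):fails  (c2,r3):fails  (c3,r1):fails  (c3,r5):fails  (c3,r6):holds
Scope holds for 1 pair(s), so the sentence is false.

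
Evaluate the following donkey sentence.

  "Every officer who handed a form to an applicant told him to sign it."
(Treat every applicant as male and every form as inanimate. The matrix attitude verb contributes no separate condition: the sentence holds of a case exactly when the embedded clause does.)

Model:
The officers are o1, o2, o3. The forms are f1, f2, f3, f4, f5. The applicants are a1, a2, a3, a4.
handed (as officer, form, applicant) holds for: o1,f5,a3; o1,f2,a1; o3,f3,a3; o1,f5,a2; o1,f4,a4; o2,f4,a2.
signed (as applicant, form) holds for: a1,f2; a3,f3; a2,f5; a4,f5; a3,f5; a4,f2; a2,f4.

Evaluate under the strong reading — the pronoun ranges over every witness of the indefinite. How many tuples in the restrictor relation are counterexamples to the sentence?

1

"him" takes "an applicant" as antecedent and "it" takes "a form"; both are donkey pronouns co-varying with the restrictor.
Strong reading: for every (o,f,a) with handed(o,f,a), signed(a,f).
Restrictor triples: (o1,f2,a1)→signed(a1,f2) ✓  (o1,f4,a4)→signed(a4,f4) ✗  (o1,f5,a2)→signed(a2,f5) ✓  (o1,f5,a3)→signed(a3,f5) ✓  (o2,f4,a2)→signed(a2,f4) ✓  (o3,f3,a3)→signed(a3,f3) ✓
Counterexamples (restrictor triples failing the scope): 1.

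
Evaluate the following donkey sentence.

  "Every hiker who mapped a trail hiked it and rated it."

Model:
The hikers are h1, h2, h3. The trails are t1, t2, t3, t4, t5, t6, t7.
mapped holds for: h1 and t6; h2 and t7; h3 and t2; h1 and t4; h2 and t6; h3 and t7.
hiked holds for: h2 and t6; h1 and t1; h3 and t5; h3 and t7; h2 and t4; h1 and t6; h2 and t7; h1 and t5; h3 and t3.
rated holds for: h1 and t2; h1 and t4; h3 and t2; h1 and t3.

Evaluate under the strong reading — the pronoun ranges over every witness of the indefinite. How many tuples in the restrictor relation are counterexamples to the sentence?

6

"it" takes "a trail" as antecedent — a donkey pronoun bound across the clause boundary.
Strong reading: for every (h,t) with mapped(h,t), hiked(h,t) ∧ rated(h,t).
Restrictor pairs: (h1,t4) ✗  (h1,t6) ✗  (h2,t6) ✗  (h2,t7) ✗  (h3,t2) ✗  (h3,t7) ✗
Counterexamples (restrictor pairs failing the scope): 6.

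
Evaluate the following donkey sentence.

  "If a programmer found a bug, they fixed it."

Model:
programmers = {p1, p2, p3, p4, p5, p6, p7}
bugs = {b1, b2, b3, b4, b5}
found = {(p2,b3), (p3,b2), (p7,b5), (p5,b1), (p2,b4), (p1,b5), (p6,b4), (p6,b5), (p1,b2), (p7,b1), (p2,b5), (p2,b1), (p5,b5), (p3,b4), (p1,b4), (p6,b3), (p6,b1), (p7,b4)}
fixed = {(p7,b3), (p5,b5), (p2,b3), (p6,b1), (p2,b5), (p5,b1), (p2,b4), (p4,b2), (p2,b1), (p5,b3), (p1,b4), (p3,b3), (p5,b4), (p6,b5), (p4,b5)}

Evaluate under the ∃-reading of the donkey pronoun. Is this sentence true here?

False

"it" takes "a bug" as antecedent — a donkey pronoun bound across the clause boundary.
Weak reading: every programmer p with some found-bug has at least one found-bug b such that fixed(p,b).
Per programmer: p1:✓  p2:✓  p3:✗  p5:✓  p6:✓  p7:✗
p3 has no witness among its found-bugs.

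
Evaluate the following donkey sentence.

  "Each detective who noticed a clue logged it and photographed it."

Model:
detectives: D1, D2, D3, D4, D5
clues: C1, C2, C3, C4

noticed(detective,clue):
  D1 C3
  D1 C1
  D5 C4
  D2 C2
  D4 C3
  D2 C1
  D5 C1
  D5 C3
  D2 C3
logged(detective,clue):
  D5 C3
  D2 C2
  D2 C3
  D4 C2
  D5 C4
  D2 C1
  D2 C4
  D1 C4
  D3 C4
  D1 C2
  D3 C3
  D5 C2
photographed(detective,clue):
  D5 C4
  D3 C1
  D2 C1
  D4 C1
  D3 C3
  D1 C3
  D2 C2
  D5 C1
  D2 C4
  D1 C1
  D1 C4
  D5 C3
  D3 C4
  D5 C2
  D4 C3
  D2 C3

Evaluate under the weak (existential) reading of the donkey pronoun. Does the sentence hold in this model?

"it" takes "a clue" as antecedent — a donkey pronoun bound across the clause boundary.
Weak reading: every detective d with some noticed-clue has at least one noticed-clue c such that logged(d,c) ∧ photographed(d,c).
Per detective: D1:✗  D2:✓  D4:✗  D5:✓
D1 has no witness among its noticed-clues.

False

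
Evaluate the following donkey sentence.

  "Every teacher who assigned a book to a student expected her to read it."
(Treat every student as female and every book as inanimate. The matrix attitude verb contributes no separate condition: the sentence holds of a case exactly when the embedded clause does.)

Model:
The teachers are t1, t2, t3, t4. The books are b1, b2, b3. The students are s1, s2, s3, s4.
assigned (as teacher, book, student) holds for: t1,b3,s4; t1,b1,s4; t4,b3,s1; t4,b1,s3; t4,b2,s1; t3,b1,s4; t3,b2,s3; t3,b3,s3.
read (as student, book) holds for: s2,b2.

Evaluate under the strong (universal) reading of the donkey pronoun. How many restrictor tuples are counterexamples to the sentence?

"her" takes "a student" as antecedent and "it" takes "a book"; both are donkey pronouns co-varying with the restrictor.
Strong reading: for every (t,b,s) with assigned(t,b,s), read(s,b).
Restrictor triples: (t1,b1,s4)→read(s4,b1) ✗  (t1,b3,s4)→read(s4,b3) ✗  (t3,b1,s4)→read(s4,b1) ✗  (t3,b2,s3)→read(s3,b2) ✗  (t3,b3,s3)→read(s3,b3) ✗  (t4,b1,s3)→read(s3,b1) ✗  (t4,b2,s1)→read(s1,b2) ✗  (t4,b3,s1)→read(s1,b3) ✗
Counterexamples (restrictor triples failing the scope): 8.

8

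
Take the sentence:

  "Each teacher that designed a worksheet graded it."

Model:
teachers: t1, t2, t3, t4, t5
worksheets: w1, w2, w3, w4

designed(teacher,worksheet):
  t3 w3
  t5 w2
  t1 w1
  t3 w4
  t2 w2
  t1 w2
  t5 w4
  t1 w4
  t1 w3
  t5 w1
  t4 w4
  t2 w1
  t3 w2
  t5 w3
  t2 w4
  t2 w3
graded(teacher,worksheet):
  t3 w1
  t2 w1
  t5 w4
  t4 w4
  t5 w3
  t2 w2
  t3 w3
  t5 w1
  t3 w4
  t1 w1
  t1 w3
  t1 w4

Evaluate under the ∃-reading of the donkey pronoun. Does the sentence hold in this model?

"it" takes "a worksheet" as antecedent — a donkey pronoun bound across the clause boundary.
Weak reading: every teacher t with some designed-worksheet has at least one designed-worksheet w such that graded(t,w).
Per teacher: t1:✓  t2:✓  t3:✓  t4:✓  t5:✓
Every teacher in the restrictor has a witness.

True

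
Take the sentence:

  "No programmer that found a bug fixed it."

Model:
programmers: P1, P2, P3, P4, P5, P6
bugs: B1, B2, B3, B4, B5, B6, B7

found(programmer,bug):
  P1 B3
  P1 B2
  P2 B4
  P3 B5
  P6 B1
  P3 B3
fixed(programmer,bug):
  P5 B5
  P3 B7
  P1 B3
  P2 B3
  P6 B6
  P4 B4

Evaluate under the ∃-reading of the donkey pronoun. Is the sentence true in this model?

False

"it" takes "a bug" as antecedent — a donkey pronoun bound across the clause boundary.
Truth condition: for no (p,b) with found(p,b) does fixed(p,b) hold.
Restrictor pairs — does the scope hold? (P1,B2):fails  (P1,B3):holds  (P2,B4):fails  (P3,B3):fails  (P3,B5):fails  (P6,B1):fails
Scope holds for 1 pair(s), so the sentence is false.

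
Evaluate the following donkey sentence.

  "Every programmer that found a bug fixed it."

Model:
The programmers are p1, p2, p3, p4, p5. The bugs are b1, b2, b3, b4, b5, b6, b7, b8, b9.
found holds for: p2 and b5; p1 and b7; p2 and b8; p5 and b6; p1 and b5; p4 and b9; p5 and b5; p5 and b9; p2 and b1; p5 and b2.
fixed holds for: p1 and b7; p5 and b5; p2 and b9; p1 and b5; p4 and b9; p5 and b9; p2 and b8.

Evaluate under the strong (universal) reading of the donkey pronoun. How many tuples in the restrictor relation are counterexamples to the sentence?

4

"it" takes "a bug" as antecedent — a donkey pronoun bound across the clause boundary.
Strong reading: for every (p,b) with found(p,b), fixed(p,b).
Restrictor pairs: (p1,b5) ✓  (p1,b7) ✓  (p2,b1) ✗  (p2,b5) ✗  (p2,b8) ✓  (p4,b9) ✓  (p5,b2) ✗  (p5,b5) ✓  (p5,b6) ✗  (p5,b9) ✓
Counterexamples (restrictor pairs failing the scope): 4.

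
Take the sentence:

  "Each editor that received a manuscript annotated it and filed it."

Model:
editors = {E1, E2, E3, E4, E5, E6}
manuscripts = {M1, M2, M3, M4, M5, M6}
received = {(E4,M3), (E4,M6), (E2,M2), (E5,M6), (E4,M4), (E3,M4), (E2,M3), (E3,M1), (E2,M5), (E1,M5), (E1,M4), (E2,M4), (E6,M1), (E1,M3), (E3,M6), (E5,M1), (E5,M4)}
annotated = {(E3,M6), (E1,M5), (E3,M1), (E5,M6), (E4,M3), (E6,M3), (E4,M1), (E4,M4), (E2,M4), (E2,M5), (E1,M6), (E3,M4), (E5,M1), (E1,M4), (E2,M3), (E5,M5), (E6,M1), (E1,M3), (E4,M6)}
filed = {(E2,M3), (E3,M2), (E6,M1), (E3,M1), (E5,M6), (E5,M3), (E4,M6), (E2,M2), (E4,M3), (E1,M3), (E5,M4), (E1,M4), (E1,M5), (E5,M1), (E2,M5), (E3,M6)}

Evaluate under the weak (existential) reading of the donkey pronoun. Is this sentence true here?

True

"it" takes "a manuscript" as antecedent — a donkey pronoun bound across the clause boundary.
Weak reading: every editor e with some received-manuscript has at least one received-manuscript m such that annotated(e,m) ∧ filed(e,m).
Per editor: E1:✓  E2:✓  E3:✓  E4:✓  E5:✓  E6:✓
Every editor in the restrictor has a witness.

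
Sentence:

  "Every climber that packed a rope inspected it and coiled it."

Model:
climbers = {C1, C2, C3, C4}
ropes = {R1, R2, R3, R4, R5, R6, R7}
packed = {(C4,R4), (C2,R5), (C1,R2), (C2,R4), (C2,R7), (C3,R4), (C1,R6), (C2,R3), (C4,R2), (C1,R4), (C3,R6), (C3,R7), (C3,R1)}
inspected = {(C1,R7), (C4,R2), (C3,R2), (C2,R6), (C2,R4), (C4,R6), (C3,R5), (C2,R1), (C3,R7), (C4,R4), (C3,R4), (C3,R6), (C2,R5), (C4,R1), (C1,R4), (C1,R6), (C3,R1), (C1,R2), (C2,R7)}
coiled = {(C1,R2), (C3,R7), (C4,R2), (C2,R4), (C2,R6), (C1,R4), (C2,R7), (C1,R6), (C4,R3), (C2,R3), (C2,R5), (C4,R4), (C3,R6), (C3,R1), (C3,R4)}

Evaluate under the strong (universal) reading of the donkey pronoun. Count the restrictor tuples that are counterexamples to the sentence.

1

"it" takes "a rope" as antecedent — a donkey pronoun bound across the clause boundary.
Strong reading: for every (c,r) with packed(c,r), inspected(c,r) ∧ coiled(c,r).
Restrictor pairs: (C1,R2) ✓  (C1,R4) ✓  (C1,R6) ✓  (C2,R3) ✗  (C2,R4) ✓  (C2,R5) ✓  (C2,R7) ✓  (C3,R1) ✓  (C3,R4) ✓  (C3,R6) ✓  (C3,R7) ✓  (C4,R2) ✓  (C4,R4) ✓
Counterexamples (restrictor pairs failing the scope): 1.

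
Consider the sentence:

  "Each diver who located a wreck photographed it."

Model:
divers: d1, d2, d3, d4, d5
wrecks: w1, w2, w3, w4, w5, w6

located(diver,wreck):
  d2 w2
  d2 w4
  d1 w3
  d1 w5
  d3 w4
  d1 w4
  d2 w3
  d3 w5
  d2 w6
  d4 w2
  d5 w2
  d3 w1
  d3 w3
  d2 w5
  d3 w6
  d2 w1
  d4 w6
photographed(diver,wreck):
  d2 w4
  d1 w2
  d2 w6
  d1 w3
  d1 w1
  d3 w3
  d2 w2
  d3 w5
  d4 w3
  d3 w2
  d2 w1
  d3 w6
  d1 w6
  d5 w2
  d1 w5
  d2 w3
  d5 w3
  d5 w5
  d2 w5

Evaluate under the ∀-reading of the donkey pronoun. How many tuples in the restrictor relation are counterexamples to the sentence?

"it" takes "a wreck" as antecedent — a donkey pronoun bound across the clause boundary.
Strong reading: for every (d,w) with located(d,w), photographed(d,w).
Restrictor pairs: (d1,w3) ✓  (d1,w4) ✗  (d1,w5) ✓  (d2,w1) ✓  (d2,w2) ✓  (d2,w3) ✓  (d2,w4) ✓  (d2,w5) ✓  (d2,w6) ✓  (d3,w1) ✗  (d3,w3) ✓  (d3,w4) ✗  (d3,w5) ✓  (d3,w6) ✓  (d4,w2) ✗  (d4,w6) ✗  (d5,w2) ✓
Counterexamples (restrictor pairs failing the scope): 5.

5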